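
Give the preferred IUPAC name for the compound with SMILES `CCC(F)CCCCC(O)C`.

The longest chain bearing the –OH group is 9 carbons long (nonane).
An alcohol (–OH) is the principal characteristic group, giving the suffix -ol.
Number the chain so that numbering from this end puts the hydroxyl group at C-2 rather than C-8.
That gives the hydroxyl at C-2; a fluoro group at C-7.
Putting it together: 7-fluorononan-2-ol.

7-fluorononan-2-ol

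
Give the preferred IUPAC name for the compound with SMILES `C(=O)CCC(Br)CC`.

Counting along the main chain through the –CHO group gives 6 carbons: the parent is hexane.
The principal characteristic group is an aldehyde (terminal –CHO), named with the suffix -al.
The numbering direction is chosen so that the aldehyde carbon is C-1 by definition.
With this numbering: a bromo group at C-4.
Assembling the pieces gives 4-bromohexanal.

4-bromohexanal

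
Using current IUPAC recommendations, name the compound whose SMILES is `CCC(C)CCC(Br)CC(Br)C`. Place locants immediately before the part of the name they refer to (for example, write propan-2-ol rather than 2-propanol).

2,4-dibromo-7-methylnonane

The parent chain contains 9 carbons (nonane).
Choose the numbering such that the substituent locant set {2,4,7} is lower than {3,6,8} at the first point of difference.
This places bromo groups at C-2 and C-4; a methyl group at C-7.
Substituent prefixes are cited in alphabetical order (multiplying prefixes like di-/tri- are ignored for ordering).
Assembling the pieces gives 2,4-dibromo-7-methylnonane.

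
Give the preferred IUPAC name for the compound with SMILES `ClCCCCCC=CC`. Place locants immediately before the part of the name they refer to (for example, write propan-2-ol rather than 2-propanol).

8-chlorooct-2-ene

Counting along the main chain through the multiple bond gives 8 carbons: the parent is octane.
There is one C=C double bond, indicated by the ending -ene.
Choose the numbering such that numbering from this end puts the double bond at C-2 rather than C-6.
With this numbering: the double bond between C-2 and C-3; a chloro group at C-8.
Assembling the pieces gives 8-chlorooct-2-ene.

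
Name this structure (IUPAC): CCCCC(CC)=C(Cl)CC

Counting along the main chain through the multiple bond gives 8 carbons: the parent is octane.
There is one C=C double bond, indicated by the ending -ene.
Choose the numbering such that numbering from this end puts the double bond at C-3 rather than C-5.
With this numbering: the double bond between C-3 and C-4; a chloro group at C-3; an ethyl group at C-4.
Substituent prefixes are cited in alphabetical order (multiplying prefixes like di-/tri- are ignored for ordering).
The name is 3-chloro-4-ethyloct-3-ene.

3-chloro-4-ethyloct-3-ene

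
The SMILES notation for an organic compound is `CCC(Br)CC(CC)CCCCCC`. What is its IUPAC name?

3-bromo-5-ethylundecane

The parent chain contains 11 carbons (undecane).
Number the chain so that the substituent locant set {3,5} is lower than {7,9} at the first point of difference.
That gives a bromo group at C-3; an ethyl group at C-5.
Prefixes are listed alphabetically: bromo, ethyl.
Putting it together: 3-bromo-5-ethylundecane.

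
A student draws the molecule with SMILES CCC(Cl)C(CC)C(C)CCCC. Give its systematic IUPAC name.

The longest continuous carbon chain has 9 atoms, so the parent hydride is nonane.
Choose the numbering such that the substituent locant set {3,4,5} is lower than {5,6,7} at the first point of difference.
With this numbering: a chloro group at C-3; an ethyl group at C-4; a methyl group at C-5.
Prefixes are listed alphabetically: chloro, ethyl, methyl.
Putting it together: 3-chloro-4-ethyl-5-methylnonane.

3-chloro-4-ethyl-5-methylnonane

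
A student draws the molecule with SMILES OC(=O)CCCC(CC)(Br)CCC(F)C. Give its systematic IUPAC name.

5-bromo-5-ethyl-8-fluorononanoic acid

Counting along the main chain through the –COOH group gives 9 carbons: the parent is nonane.
The principal characteristic group is a carboxylic acid (terminal –COOH), named with the suffix -oic acid.
Choose the numbering such that the carboxylic acid carbon is C-1 by definition.
That gives a bromo group at C-5; an ethyl group at C-5; a fluoro group at C-8.
Substituent prefixes are cited in alphabetical order (multiplying prefixes like di-/tri- are ignored for ordering).
Putting it together: 5-bromo-5-ethyl-8-fluorononanoic acid.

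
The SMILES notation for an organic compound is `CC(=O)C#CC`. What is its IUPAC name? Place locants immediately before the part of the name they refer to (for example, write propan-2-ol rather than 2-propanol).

The longest chain bearing the carbonyl and the multiple bond is 5 carbons long (pentane).
A ketone (C=O on an internal carbon) is the principal characteristic group, giving the suffix -one.
The chain contains a C≡C triple bond, so the unsaturation ending is -yne.
Choose the numbering such that numbering from this end puts the carbonyl group at C-2 rather than C-4.
That gives the carbonyl at C-2; the triple bond between C-3 and C-4.
Assembling the pieces gives pent-3-yn-2-one.

pent-3-yn-2-one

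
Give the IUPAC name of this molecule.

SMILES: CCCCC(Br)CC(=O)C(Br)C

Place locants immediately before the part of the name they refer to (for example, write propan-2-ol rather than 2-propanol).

2,5-dibromononan-3-one

Counting along the main chain through the carbonyl gives 9 carbons: the parent is nonane.
The principal characteristic group is a ketone (C=O on an internal carbon), named with the suffix -one.
The numbering direction is chosen so that numbering from this end puts the carbonyl group at C-3 rather than C-7.
With this numbering: the carbonyl at C-3; bromo groups at C-2 and C-5.
Putting it together: 2,5-dibromononan-3-one.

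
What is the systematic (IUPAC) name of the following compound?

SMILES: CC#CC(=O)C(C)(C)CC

Counting along the main chain through the carbonyl and the multiple bond gives 7 carbons: the parent is heptane.
The highest-priority functional group is a ketone (C=O on an internal carbon), so the name ends in -one.
A C≡C triple bond in the chain gives the infix -yne-.
Number the chain so that numbering from this end puts the triple bond at C-2 rather than C-5.
That gives the carbonyl at C-4; the triple bond between C-2 and C-3; two methyl groups at C-5.
Putting it together: 5,5-dimethylhept-2-yn-4-one.

5,5-dimethylhept-2-yn-4-one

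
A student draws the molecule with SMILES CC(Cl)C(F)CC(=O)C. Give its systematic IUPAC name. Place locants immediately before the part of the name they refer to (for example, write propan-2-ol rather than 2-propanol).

5-chloro-4-fluorohexan-2-one

The longest carbon chain that includes the carbonyl has 6 carbons, so the parent hydride is hexane.
The highest-priority functional group is a ketone (C=O on an internal carbon), so the name ends in -one.
Number the chain so that numbering from this end puts the carbonyl group at C-2 rather than C-5.
That gives the carbonyl at C-2; a chloro group at C-5; a fluoro group at C-4.
Substituent prefixes are cited in alphabetical order (multiplying prefixes like di-/tri- are ignored for ordering).
Assembling the pieces gives 5-chloro-4-fluorohexan-2-one.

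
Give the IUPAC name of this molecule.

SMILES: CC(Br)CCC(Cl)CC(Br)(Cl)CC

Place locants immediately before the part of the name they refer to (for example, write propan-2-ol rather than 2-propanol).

The longest carbon chain is 9 atoms: the parent is nonane.
Number the chain so that the substituent locant set {2,5,7,7} is lower than {3,3,5,8} at the first point of difference.
This places bromo groups at C-2 and C-7; chloro groups at C-5 and C-7.
The substituents are ordered alphabetically, ignoring any di-/tri- multipliers.
The name is 2,7-dibromo-5,7-dichlorononane.

2,7-dibromo-5,7-dichlorononane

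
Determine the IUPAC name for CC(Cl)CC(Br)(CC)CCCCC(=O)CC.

The longest carbon chain that includes the carbonyl has 11 carbons, so the parent hydride is undecane.
A ketone (C=O on an internal carbon) is the principal characteristic group, giving the suffix -one.
Number the chain so that numbering from this end puts the carbonyl group at C-3 rather than C-9.
That gives the carbonyl at C-3; a bromo group at C-8; a chloro group at C-10; an ethyl group at C-8.
The substituents are ordered alphabetically, ignoring any di-/tri- multipliers.
Putting it together: 8-bromo-10-chloro-8-ethylundecan-3-one.

8-bromo-10-chloro-8-ethylundecan-3-one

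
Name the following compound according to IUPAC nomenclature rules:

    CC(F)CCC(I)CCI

The longest continuous carbon chain has 7 atoms, so the parent hydride is heptane.
Choose the numbering such that the substituent locant set {1,3,6} is lower than {2,5,7} at the first point of difference.
With this numbering: a fluoro group at C-6; iodo groups at C-1 and C-3.
Prefixes are listed alphabetically: fluoro, iodo.
Putting it together: 6-fluoro-1,3-diiodoheptane.

6-fluoro-1,3-diiodoheptane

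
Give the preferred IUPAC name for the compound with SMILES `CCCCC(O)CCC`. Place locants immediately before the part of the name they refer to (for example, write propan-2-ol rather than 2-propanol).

octan-4-ol

The longest carbon chain that includes the –OH group has 8 carbons, so the parent hydride is octane.
The principal characteristic group is an alcohol (–OH), named with the suffix -ol.
Number the chain so that numbering from this end puts the hydroxyl group at C-4 rather than C-5.
That gives the hydroxyl at C-4.
The name is octan-4-ol.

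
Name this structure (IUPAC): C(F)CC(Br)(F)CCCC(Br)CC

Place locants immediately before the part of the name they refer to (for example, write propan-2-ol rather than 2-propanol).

3,7-dibromo-1,3-difluorononane

The longest carbon chain is 9 atoms: the parent is nonane.
Choose the numbering such that the substituent locant set {1,3,3,7} is lower than {3,7,7,9} at the first point of difference.
With this numbering: bromo groups at C-3 and C-7; fluoro groups at C-1 and C-3.
The substituents are ordered alphabetically, ignoring any di-/tri- multipliers.
Putting it together: 3,7-dibromo-1,3-difluorononane.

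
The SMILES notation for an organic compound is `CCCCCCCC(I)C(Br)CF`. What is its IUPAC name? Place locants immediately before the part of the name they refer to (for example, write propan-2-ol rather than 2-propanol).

2-bromo-1-fluoro-3-iododecane

The parent chain contains 10 carbons (decane).
Number the chain so that the substituent locant set {1,2,3} is lower than {8,9,10} at the first point of difference.
This places a bromo group at C-2; a fluoro group at C-1; an iodo group at C-3.
Substituent prefixes are cited in alphabetical order (multiplying prefixes like di-/tri- are ignored for ordering).
Putting it together: 2-bromo-1-fluoro-3-iododecane.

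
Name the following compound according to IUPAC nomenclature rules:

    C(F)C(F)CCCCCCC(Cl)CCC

9-chloro-1,2-difluorododecane

The longest carbon chain is 12 atoms: the parent is dodecane.
The numbering direction is chosen so that the substituent locant set {1,2,9} is lower than {4,11,12} at the first point of difference.
With this numbering: a chloro group at C-9; fluoro groups at C-1 and C-2.
Prefixes are listed alphabetically: chloro, fluoro.
The name is 9-chloro-1,2-difluorododecane.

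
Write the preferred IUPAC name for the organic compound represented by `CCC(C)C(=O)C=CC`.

5-methylhept-2-en-4-one

The longest carbon chain that includes the carbonyl and the multiple bond has 7 carbons, so the parent hydride is heptane.
The principal characteristic group is a ketone (C=O on an internal carbon), named with the suffix -one.
There is one C=C double bond, indicated by the ending -ene.
Choose the numbering such that numbering from this end puts the double bond at C-2 rather than C-5.
With this numbering: the carbonyl at C-4; the double bond between C-2 and C-3; a methyl group at C-5.
Assembling the pieces gives 5-methylhept-2-en-4-one.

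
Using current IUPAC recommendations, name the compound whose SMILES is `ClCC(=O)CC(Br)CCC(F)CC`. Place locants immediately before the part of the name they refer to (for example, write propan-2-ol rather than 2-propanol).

4-bromo-1-chloro-7-fluorononan-2-one

Counting along the main chain through the carbonyl gives 9 carbons: the parent is nonane.
A ketone (C=O on an internal carbon) is the principal characteristic group, giving the suffix -one.
Number the chain so that numbering from this end puts the carbonyl group at C-2 rather than C-8.
That gives the carbonyl at C-2; a bromo group at C-4; a chloro group at C-1; a fluoro group at C-7.
The substituents are ordered alphabetically, ignoring any di-/tri- multipliers.
The name is 4-bromo-1-chloro-7-fluorononan-2-one.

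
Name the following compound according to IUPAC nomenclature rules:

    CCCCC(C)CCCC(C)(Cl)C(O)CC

Counting along the main chain through the –OH group gives 12 carbons: the parent is dodecane.
An alcohol (–OH) is the principal characteristic group, giving the suffix -ol.
Number the chain so that numbering from this end puts the hydroxyl group at C-3 rather than C-10.
With this numbering: the hydroxyl at C-3; a chloro group at C-4; methyl groups at C-4 and C-8.
The substituents are ordered alphabetically, ignoring any di-/tri- multipliers.
The name is 4-chloro-4,8-dimethyldodecan-3-ol.

4-chloro-4,8-dimethyldodecan-3-ol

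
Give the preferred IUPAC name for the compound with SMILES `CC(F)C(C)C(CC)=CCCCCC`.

The longest carbon chain that includes the multiple bond has 10 carbons, so the parent hydride is decane.
There is one C=C double bond, indicated by the ending -ene.
The numbering direction is chosen so that numbering from this end puts the double bond at C-4 rather than C-6.
With this numbering: the double bond between C-4 and C-5; an ethyl group at C-4; a fluoro group at C-2; a methyl group at C-3.
Substituent prefixes are cited in alphabetical order (multiplying prefixes like di-/tri- are ignored for ordering).
Putting it together: 4-ethyl-2-fluoro-3-methyldec-4-ene.

4-ethyl-2-fluoro-3-methyldec-4-ene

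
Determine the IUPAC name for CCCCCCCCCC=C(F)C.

2-fluorododec-2-ene

The longest chain bearing the multiple bond is 12 carbons long (dodecane).
There is one C=C double bond, indicated by the ending -ene.
Choose the numbering such that numbering from this end puts the double bond at C-2 rather than C-10.
That gives the double bond between C-2 and C-3; a fluoro group at C-2.
Putting it together: 2-fluorododec-2-ene.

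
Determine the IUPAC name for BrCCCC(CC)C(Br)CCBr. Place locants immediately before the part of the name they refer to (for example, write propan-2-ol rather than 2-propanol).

1,3,7-tribromo-4-ethylheptane

The parent chain contains 7 carbons (heptane).
The numbering direction is chosen so that the substituent locant set {1,3,4,7} is lower than {1,4,5,7} at the first point of difference.
This places bromo groups at C-1 and C-3 and C-7; an ethyl group at C-4.
Prefixes are listed alphabetically: bromo, ethyl.
Assembling the pieces gives 1,3,7-tribromo-4-ethylheptane.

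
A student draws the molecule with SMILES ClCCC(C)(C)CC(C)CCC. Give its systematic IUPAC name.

The longest continuous carbon chain has 8 atoms, so the parent hydride is octane.
The numbering direction is chosen so that the substituent locant set {1,3,3,5} is lower than {4,6,6,8} at the first point of difference.
This places a chloro group at C-1; methyl groups at C-3 (×2) and C-5.
Prefixes are listed alphabetically: chloro, methyl.
Putting it together: 1-chloro-3,3,5-trimethyloctane.

1-chloro-3,3,5-trimethyloctane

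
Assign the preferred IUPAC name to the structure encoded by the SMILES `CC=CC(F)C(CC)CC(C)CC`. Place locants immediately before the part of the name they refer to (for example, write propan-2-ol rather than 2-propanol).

5-ethyl-4-fluoro-7-methylnon-2-ene

The longest chain bearing the multiple bond is 9 carbons long (nonane).
The chain contains a C=C double bond, so the unsaturation ending is -ene.
The numbering direction is chosen so that numbering from this end puts the double bond at C-2 rather than C-7.
This places the double bond between C-2 and C-3; an ethyl group at C-5; a fluoro group at C-4; a methyl group at C-7.
Substituent prefixes are cited in alphabetical order (multiplying prefixes like di-/tri- are ignored for ordering).
The name is 5-ethyl-4-fluoro-7-methylnon-2-ene.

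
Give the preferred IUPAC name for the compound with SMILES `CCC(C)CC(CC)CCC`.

5-ethyl-3-methyloctane

The longest carbon chain is 8 atoms: the parent is octane.
Number the chain so that the substituent locant set {3,5} is lower than {4,6} at the first point of difference.
That gives an ethyl group at C-5; a methyl group at C-3.
Prefixes are listed alphabetically: ethyl, methyl.
The name is 5-ethyl-3-methyloctane.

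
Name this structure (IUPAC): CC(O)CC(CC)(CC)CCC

The longest carbon chain that includes the –OH group has 7 carbons, so the parent hydride is heptane.
An alcohol (–OH) is the principal characteristic group, giving the suffix -ol.
Number the chain so that numbering from this end puts the hydroxyl group at C-2 rather than C-6.
This places the hydroxyl at C-2; two ethyl groups at C-4.
Assembling the pieces gives 4,4-diethylheptan-2-ol.

4,4-diethylheptan-2-ol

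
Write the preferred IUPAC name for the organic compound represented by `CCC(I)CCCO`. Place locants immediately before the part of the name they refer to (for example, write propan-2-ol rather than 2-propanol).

4-iodohexan-1-ol

The longest chain bearing the –OH group is 6 carbons long (hexane).
The highest-priority functional group is an alcohol (–OH), so the name ends in -ol.
Choose the numbering such that numbering from this end puts the hydroxyl group at C-1 rather than C-6.
That gives the hydroxyl at C-1; an iodo group at C-4.
The name is 4-iodohexan-1-ol.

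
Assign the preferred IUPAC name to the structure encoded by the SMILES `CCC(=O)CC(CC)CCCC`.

The longest chain bearing the carbonyl is 9 carbons long (nonane).
A ketone (C=O on an internal carbon) is the principal characteristic group, giving the suffix -one.
The numbering direction is chosen so that numbering from this end puts the carbonyl group at C-3 rather than C-7.
That gives the carbonyl at C-3; an ethyl group at C-5.
Assembling the pieces gives 5-ethylnonan-3-one.

5-ethylnonan-3-one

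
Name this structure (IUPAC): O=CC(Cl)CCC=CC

The longest chain bearing the –CHO group and the multiple bond is 7 carbons long (heptane).
An aldehyde (terminal –CHO) is the principal characteristic group, giving the suffix -al.
There is one C=C double bond, indicated by the ending -ene.
Number the chain so that the aldehyde carbon is C-1 by definition.
This places the double bond between C-5 and C-6; a chloro group at C-2.
The name is 2-chlorohept-5-enal.

2-chlorohept-5-enal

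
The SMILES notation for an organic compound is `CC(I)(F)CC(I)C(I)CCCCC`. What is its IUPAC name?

2-fluoro-2,4,5-triiododecane

The longest carbon chain is 10 atoms: the parent is decane.
The numbering direction is chosen so that the substituent locant set {2,2,4,5} is lower than {6,7,9,9} at the first point of difference.
That gives a fluoro group at C-2; iodo groups at C-2 and C-4 and C-5.
Prefixes are listed alphabetically: fluoro, iodo.
Putting it together: 2-fluoro-2,4,5-triiododecane.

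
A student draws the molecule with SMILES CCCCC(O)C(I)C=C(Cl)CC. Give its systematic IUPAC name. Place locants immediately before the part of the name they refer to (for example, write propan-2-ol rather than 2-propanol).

8-chloro-6-iododec-7-en-5-ol

The longest carbon chain that includes the –OH group and the multiple bond has 10 carbons, so the parent hydride is decane.
The principal characteristic group is an alcohol (–OH), named with the suffix -ol.
There is one C=C double bond, indicated by the ending -ene.
Number the chain so that numbering from this end puts the hydroxyl group at C-5 rather than C-6.
With this numbering: the hydroxyl at C-5; the double bond between C-7 and C-8; a chloro group at C-8; an iodo group at C-6.
The substituents are ordered alphabetically, ignoring any di-/tri- multipliers.
The name is 8-chloro-6-iododec-7-en-5-ol.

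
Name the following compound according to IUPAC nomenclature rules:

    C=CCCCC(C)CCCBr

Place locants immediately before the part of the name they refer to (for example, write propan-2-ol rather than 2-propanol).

9-bromo-6-methylnon-1-ene

The longest chain bearing the multiple bond is 9 carbons long (nonane).
There is one C=C double bond, indicated by the ending -ene.
Number the chain so that numbering from this end puts the double bond at C-1 rather than C-8.
This places the double bond between C-1 and C-2; a bromo group at C-9; a methyl group at C-6.
Substituent prefixes are cited in alphabetical order (multiplying prefixes like di-/tri- are ignored for ordering).
The name is 9-bromo-6-methylnon-1-ene.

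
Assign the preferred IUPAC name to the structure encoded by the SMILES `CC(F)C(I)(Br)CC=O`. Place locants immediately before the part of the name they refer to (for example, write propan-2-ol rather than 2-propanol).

3-bromo-4-fluoro-3-iodopentanal

Counting along the main chain through the –CHO group gives 5 carbons: the parent is pentane.
The highest-priority functional group is an aldehyde (terminal –CHO), so the name ends in -al.
Number the chain so that the aldehyde carbon is C-1 by definition.
With this numbering: a bromo group at C-3; a fluoro group at C-4; an iodo group at C-3.
Prefixes are listed alphabetically: bromo, fluoro, iodo.
The name is 3-bromo-4-fluoro-3-iodopentanal.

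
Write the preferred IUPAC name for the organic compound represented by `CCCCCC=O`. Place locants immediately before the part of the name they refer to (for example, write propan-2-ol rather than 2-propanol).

The longest chain bearing the –CHO group is 6 carbons long (hexane).
The highest-priority functional group is an aldehyde (terminal –CHO), so the name ends in -al.
Choose the numbering such that the aldehyde carbon is C-1 by definition.
The name is hexanal.

hexanal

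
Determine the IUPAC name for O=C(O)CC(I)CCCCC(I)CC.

3,8-diiododecanoic acid

Counting along the main chain through the –COOH group gives 10 carbons: the parent is decane.
The principal characteristic group is a carboxylic acid (terminal –COOH), named with the suffix -oic acid.
Number the chain so that the carboxylic acid carbon is C-1 by definition.
This places iodo groups at C-3 and C-8.
The name is 3,8-diiododecanoic acid.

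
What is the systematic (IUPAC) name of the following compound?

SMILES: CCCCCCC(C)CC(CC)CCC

The longest continuous carbon chain has 12 atoms, so the parent hydride is dodecane.
Number the chain so that the substituent locant set {4,6} is lower than {7,9} at the first point of difference.
With this numbering: an ethyl group at C-4; a methyl group at C-6.
Prefixes are listed alphabetically: ethyl, methyl.
Putting it together: 4-ethyl-6-methyldodecane.

4-ethyl-6-methyldodecane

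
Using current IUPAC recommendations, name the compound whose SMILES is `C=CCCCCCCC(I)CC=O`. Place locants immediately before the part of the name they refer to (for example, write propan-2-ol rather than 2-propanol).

3-iodoundec-10-enal

The longest carbon chain that includes the –CHO group and the multiple bond has 11 carbons, so the parent hydride is undecane.
The highest-priority functional group is an aldehyde (terminal –CHO), so the name ends in -al.
The chain contains a C=C double bond, so the unsaturation ending is -ene.
The numbering direction is chosen so that the aldehyde carbon is C-1 by definition.
This places the double bond between C-10 and C-11; an iodo group at C-3.
Putting it together: 3-iodoundec-10-enal.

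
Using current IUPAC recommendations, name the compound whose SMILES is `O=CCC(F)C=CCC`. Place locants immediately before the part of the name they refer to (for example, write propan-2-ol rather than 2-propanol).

3-fluorohept-4-enal

The longest chain bearing the –CHO group and the multiple bond is 7 carbons long (heptane).
An aldehyde (terminal –CHO) is the principal characteristic group, giving the suffix -al.
There is one C=C double bond, indicated by the ending -ene.
Number the chain so that the aldehyde carbon is C-1 by definition.
This places the double bond between C-4 and C-5; a fluoro group at C-3.
The name is 3-fluorohept-4-enal.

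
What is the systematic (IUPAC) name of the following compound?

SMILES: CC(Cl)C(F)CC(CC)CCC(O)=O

The longest chain bearing the –COOH group is 8 carbons long (octane).
A carboxylic acid (terminal –COOH) is the principal characteristic group, giving the suffix -oic acid.
Number the chain so that the carboxylic acid carbon is C-1 by definition.
With this numbering: a chloro group at C-7; an ethyl group at C-4; a fluoro group at C-6.
The substituents are ordered alphabetically, ignoring any di-/tri- multipliers.
Putting it together: 7-chloro-4-ethyl-6-fluorooctanoic acid.

7-chloro-4-ethyl-6-fluorooctanoic acid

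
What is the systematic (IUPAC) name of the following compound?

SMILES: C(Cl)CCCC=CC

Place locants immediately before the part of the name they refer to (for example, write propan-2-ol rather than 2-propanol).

7-chlorohept-2-ene

The longest carbon chain that includes the multiple bond has 7 carbons, so the parent hydride is heptane.
A C=C double bond in the chain gives the infix -ene-.
Number the chain so that numbering from this end puts the double bond at C-2 rather than C-5.
That gives the double bond between C-2 and C-3; a chloro group at C-7.
The name is 7-chlorohept-2-ene.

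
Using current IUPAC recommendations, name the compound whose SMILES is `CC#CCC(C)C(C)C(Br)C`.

7-bromo-5,6-dimethyloct-2-yne

The longest carbon chain that includes the multiple bond has 8 carbons, so the parent hydride is octane.
There is one C≡C triple bond, indicated by the ending -yne.
The numbering direction is chosen so that numbering from this end puts the triple bond at C-2 rather than C-6.
With this numbering: the triple bond between C-2 and C-3; a bromo group at C-7; methyl groups at C-5 and C-6.
Substituent prefixes are cited in alphabetical order (multiplying prefixes like di-/tri- are ignored for ordering).
The name is 7-bromo-5,6-dimethyloct-2-yne.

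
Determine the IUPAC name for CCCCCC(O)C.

Counting along the main chain through the –OH group gives 7 carbons: the parent is heptane.
The principal characteristic group is an alcohol (–OH), named with the suffix -ol.
Number the chain so that numbering from this end puts the hydroxyl group at C-2 rather than C-6.
That gives the hydroxyl at C-2.
Putting it together: heptan-2-ol.

heptan-2-ol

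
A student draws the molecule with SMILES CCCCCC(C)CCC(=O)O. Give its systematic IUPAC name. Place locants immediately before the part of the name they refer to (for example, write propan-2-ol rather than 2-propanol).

The longest chain bearing the –COOH group is 9 carbons long (nonane).
A carboxylic acid (terminal –COOH) is the principal characteristic group, giving the suffix -oic acid.
The numbering direction is chosen so that the carboxylic acid carbon is C-1 by definition.
With this numbering: a methyl group at C-4.
The name is 4-methylnonanoic acid.

4-methylnonanoic acid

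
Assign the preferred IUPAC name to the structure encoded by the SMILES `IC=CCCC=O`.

5-iodopent-4-enal

The longest chain bearing the –CHO group and the multiple bond is 5 carbons long (pentane).
The highest-priority functional group is an aldehyde (terminal –CHO), so the name ends in -al.
There is one C=C double bond, indicated by the ending -ene.
Number the chain so that the aldehyde carbon is C-1 by definition.
This places the double bond between C-4 and C-5; an iodo group at C-5.
Putting it together: 5-iodopent-4-enal.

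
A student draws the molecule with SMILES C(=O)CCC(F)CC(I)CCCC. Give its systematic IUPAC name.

The longest chain bearing the –CHO group is 10 carbons long (decane).
The highest-priority functional group is an aldehyde (terminal –CHO), so the name ends in -al.
The numbering direction is chosen so that the aldehyde carbon is C-1 by definition.
That gives a fluoro group at C-4; an iodo group at C-6.
Substituent prefixes are cited in alphabetical order (multiplying prefixes like di-/tri- are ignored for ordering).
The name is 4-fluoro-6-iododecanal.

4-fluoro-6-iododecanal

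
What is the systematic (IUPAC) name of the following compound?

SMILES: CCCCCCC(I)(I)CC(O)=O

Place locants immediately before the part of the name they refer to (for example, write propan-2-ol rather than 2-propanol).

3,3-diiodononanoic acid

The longest carbon chain that includes the –COOH group has 9 carbons, so the parent hydride is nonane.
A carboxylic acid (terminal –COOH) is the principal characteristic group, giving the suffix -oic acid.
The numbering direction is chosen so that the carboxylic acid carbon is C-1 by definition.
With this numbering: two iodo groups at C-3.
The name is 3,3-diiodononanoic acid.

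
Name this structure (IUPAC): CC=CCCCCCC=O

non-7-enal

Counting along the main chain through the –CHO group and the multiple bond gives 9 carbons: the parent is nonane.
The principal characteristic group is an aldehyde (terminal –CHO), named with the suffix -al.
A C=C double bond in the chain gives the infix -ene-.
Choose the numbering such that the aldehyde carbon is C-1 by definition.
This places the double bond between C-7 and C-8.
Putting it together: non-7-enal.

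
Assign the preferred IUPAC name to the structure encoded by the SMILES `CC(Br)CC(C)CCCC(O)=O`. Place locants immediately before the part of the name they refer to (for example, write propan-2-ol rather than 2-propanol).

The longest carbon chain that includes the –COOH group has 8 carbons, so the parent hydride is octane.
The highest-priority functional group is a carboxylic acid (terminal –COOH), so the name ends in -oic acid.
Choose the numbering such that the carboxylic acid carbon is C-1 by definition.
This places a bromo group at C-7; a methyl group at C-5.
Prefixes are listed alphabetically: bromo, methyl.
Putting it together: 7-bromo-5-methyloctanoic acid.

7-bromo-5-methyloctanoic acid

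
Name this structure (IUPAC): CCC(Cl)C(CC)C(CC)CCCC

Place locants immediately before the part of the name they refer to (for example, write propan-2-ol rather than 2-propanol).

The longest continuous carbon chain has 9 atoms, so the parent hydride is nonane.
Choose the numbering such that the substituent locant set {3,4,5} is lower than {5,6,7} at the first point of difference.
This places a chloro group at C-3; ethyl groups at C-4 and C-5.
Substituent prefixes are cited in alphabetical order (multiplying prefixes like di-/tri- are ignored for ordering).
Putting it together: 3-chloro-4,5-diethylnonane.

3-chloro-4,5-diethylnonane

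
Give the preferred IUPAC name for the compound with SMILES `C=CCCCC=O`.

hex-5-enal

Counting along the main chain through the –CHO group and the multiple bond gives 6 carbons: the parent is hexane.
The highest-priority functional group is an aldehyde (terminal –CHO), so the name ends in -al.
There is one C=C double bond, indicated by the ending -ene.
Choose the numbering such that the aldehyde carbon is C-1 by definition.
This places the double bond between C-5 and C-6.
Assembling the pieces gives hex-5-enal.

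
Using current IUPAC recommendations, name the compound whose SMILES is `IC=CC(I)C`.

The longest chain bearing the multiple bond is 4 carbons long (butane).
The chain contains a C=C double bond, so the unsaturation ending is -ene.
Choose the numbering such that numbering from this end puts the double bond at C-1 rather than C-3.
This places the double bond between C-1 and C-2; iodo groups at C-1 and C-3.
The name is 1,3-diiodobut-1-ene.

1,3-diiodobut-1-ene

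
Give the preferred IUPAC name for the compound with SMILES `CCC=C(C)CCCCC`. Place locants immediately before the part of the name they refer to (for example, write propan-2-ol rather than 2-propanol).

4-methylnon-3-ene

The longest chain bearing the multiple bond is 9 carbons long (nonane).
A C=C double bond in the chain gives the infix -ene-.
Choose the numbering such that numbering from this end puts the double bond at C-3 rather than C-6.
That gives the double bond between C-3 and C-4; a methyl group at C-4.
Assembling the pieces gives 4-methylnon-3-ene.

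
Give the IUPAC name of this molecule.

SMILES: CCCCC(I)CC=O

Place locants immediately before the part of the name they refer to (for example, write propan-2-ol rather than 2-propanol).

3-iodoheptanal

The longest carbon chain that includes the –CHO group has 7 carbons, so the parent hydride is heptane.
An aldehyde (terminal –CHO) is the principal characteristic group, giving the suffix -al.
The numbering direction is chosen so that the aldehyde carbon is C-1 by definition.
That gives an iodo group at C-3.
The name is 3-iodoheptanal.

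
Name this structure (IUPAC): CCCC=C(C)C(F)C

The longest carbon chain that includes the multiple bond has 7 carbons, so the parent hydride is heptane.
A C=C double bond in the chain gives the infix -ene-.
The numbering direction is chosen so that numbering from this end puts the double bond at C-3 rather than C-4.
This places the double bond between C-3 and C-4; a fluoro group at C-2; a methyl group at C-3.
The substituents are ordered alphabetically, ignoring any di-/tri- multipliers.
The name is 2-fluoro-3-methylhept-3-ene.

2-fluoro-3-methylhept-3-ene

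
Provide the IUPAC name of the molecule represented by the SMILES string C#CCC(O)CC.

Counting along the main chain through the –OH group and the multiple bond gives 6 carbons: the parent is hexane.
The principal characteristic group is an alcohol (–OH), named with the suffix -ol.
A C≡C triple bond in the chain gives the infix -yne-.
Choose the numbering such that numbering from this end puts the hydroxyl group at C-3 rather than C-4.
This places the hydroxyl at C-3; the triple bond between C-5 and C-6.
Putting it together: hex-5-yn-3-ol.

hex-5-yn-3-ol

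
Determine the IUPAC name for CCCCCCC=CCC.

dec-3-ene

The longest chain bearing the multiple bond is 10 carbons long (decane).
The chain contains a C=C double bond, so the unsaturation ending is -ene.
Choose the numbering such that numbering from this end puts the double bond at C-3 rather than C-7.
With this numbering: the double bond between C-3 and C-4.
The name is dec-3-ene.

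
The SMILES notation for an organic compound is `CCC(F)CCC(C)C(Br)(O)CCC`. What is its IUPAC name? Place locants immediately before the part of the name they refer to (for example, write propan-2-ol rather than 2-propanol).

The longest carbon chain that includes the –OH group has 10 carbons, so the parent hydride is decane.
The principal characteristic group is an alcohol (–OH), named with the suffix -ol.
Number the chain so that numbering from this end puts the hydroxyl group at C-4 rather than C-7.
This places the hydroxyl at C-4; a bromo group at C-4; a fluoro group at C-8; a methyl group at C-5.
Substituent prefixes are cited in alphabetical order (multiplying prefixes like di-/tri- are ignored for ordering).
Putting it together: 4-bromo-8-fluoro-5-methyldecan-4-ol.

4-bromo-8-fluoro-5-methyldecan-4-ol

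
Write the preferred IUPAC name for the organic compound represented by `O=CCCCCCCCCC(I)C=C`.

10-iodododec-11-enal

Counting along the main chain through the –CHO group and the multiple bond gives 12 carbons: the parent is dodecane.
The principal characteristic group is an aldehyde (terminal –CHO), named with the suffix -al.
There is one C=C double bond, indicated by the ending -ene.
Number the chain so that the aldehyde carbon is C-1 by definition.
That gives the double bond between C-11 and C-12; an iodo group at C-10.
Assembling the pieces gives 10-iodododec-11-enal.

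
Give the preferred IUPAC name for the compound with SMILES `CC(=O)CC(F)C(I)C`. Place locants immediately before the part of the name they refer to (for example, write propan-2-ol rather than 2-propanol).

The longest carbon chain that includes the carbonyl has 6 carbons, so the parent hydride is hexane.
A ketone (C=O on an internal carbon) is the principal characteristic group, giving the suffix -one.
Choose the numbering such that numbering from this end puts the carbonyl group at C-2 rather than C-5.
With this numbering: the carbonyl at C-2; a fluoro group at C-4; an iodo group at C-5.
The substituents are ordered alphabetically, ignoring any di-/tri- multipliers.
Putting it together: 4-fluoro-5-iodohexan-2-one.

4-fluoro-5-iodohexan-2-one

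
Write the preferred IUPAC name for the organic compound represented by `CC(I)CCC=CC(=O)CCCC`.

10-iodoundec-6-en-5-one

The longest carbon chain that includes the carbonyl and the multiple bond has 11 carbons, so the parent hydride is undecane.
The highest-priority functional group is a ketone (C=O on an internal carbon), so the name ends in -one.
There is one C=C double bond, indicated by the ending -ene.
The numbering direction is chosen so that numbering from this end puts the carbonyl group at C-5 rather than C-7.
With this numbering: the carbonyl at C-5; the double bond between C-6 and C-7; an iodo group at C-10.
Assembling the pieces gives 10-iodoundec-6-en-5-one.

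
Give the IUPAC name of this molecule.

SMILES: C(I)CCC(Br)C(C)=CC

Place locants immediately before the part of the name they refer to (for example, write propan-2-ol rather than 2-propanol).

The longest carbon chain that includes the multiple bond has 7 carbons, so the parent hydride is heptane.
There is one C=C double bond, indicated by the ending -ene.
Choose the numbering such that numbering from this end puts the double bond at C-2 rather than C-5.
That gives the double bond between C-2 and C-3; a bromo group at C-4; an iodo group at C-7; a methyl group at C-3.
Substituent prefixes are cited in alphabetical order (multiplying prefixes like di-/tri- are ignored for ordering).
Assembling the pieces gives 4-bromo-7-iodo-3-methylhept-2-ene.

4-bromo-7-iodo-3-methylhept-2-ene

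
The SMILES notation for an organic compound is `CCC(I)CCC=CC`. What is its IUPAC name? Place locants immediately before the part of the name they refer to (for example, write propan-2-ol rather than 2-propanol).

The longest chain bearing the multiple bond is 8 carbons long (octane).
The chain contains a C=C double bond, so the unsaturation ending is -ene.
Number the chain so that numbering from this end puts the double bond at C-2 rather than C-6.
That gives the double bond between C-2 and C-3; an iodo group at C-6.
Putting it together: 6-iodooct-2-ene.

6-iodooct-2-ene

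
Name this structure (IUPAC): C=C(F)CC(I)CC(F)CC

The longest carbon chain that includes the multiple bond has 8 carbons, so the parent hydride is octane.
The chain contains a C=C double bond, so the unsaturation ending is -ene.
Choose the numbering such that numbering from this end puts the double bond at C-1 rather than C-7.
That gives the double bond between C-1 and C-2; fluoro groups at C-2 and C-6; an iodo group at C-4.
The substituents are ordered alphabetically, ignoring any di-/tri- multipliers.
The name is 2,6-difluoro-4-iodooct-1-ene.

2,6-difluoro-4-iodooct-1-ene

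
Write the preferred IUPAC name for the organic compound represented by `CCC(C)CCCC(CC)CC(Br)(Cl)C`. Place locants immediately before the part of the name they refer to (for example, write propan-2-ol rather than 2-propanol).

2-bromo-2-chloro-4-ethyl-8-methyldecane

The longest carbon chain is 10 atoms: the parent is decane.
The numbering direction is chosen so that the substituent locant set {2,2,4,8} is lower than {3,7,9,9} at the first point of difference.
With this numbering: a bromo group at C-2; a chloro group at C-2; an ethyl group at C-4; a methyl group at C-8.
Substituent prefixes are cited in alphabetical order (multiplying prefixes like di-/tri- are ignored for ordering).
Putting it together: 2-bromo-2-chloro-4-ethyl-8-methyldecane.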